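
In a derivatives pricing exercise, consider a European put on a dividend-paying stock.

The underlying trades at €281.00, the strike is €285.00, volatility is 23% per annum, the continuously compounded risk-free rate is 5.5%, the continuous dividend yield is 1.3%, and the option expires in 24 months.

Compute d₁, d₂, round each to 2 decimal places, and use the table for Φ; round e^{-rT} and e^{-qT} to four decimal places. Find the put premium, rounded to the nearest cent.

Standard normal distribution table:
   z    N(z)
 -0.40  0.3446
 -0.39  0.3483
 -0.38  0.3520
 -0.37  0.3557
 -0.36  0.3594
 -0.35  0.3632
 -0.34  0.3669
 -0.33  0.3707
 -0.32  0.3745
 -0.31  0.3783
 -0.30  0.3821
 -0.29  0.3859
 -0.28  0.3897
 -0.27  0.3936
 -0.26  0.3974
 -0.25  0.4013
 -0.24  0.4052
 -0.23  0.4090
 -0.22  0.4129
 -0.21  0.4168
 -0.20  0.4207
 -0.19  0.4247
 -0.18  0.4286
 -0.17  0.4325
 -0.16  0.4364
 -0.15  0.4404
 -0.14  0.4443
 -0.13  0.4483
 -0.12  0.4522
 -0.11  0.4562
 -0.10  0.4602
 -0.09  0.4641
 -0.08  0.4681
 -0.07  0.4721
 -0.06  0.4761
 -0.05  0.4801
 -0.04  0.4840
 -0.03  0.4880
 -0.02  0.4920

σ√T = 0.23 × 1.4142 = 0.3253
ln(S/K) + (r − q + σ²/2)T = ln(281/285) + (0.055 − 0.013 + 0.23²/2)·2 = -0.0141 + 0.1369 = 0.1228
d₁ = 0.1228 / 0.3253 = 0.3774 → 0.38
d₂ = d₁ − σ√T = 0.3774 − 0.3253 = 0.0522 → 0.05
exp(−qT) = exp(−0.013·2) = 0.9743;  exp(−rT) = exp(−0.055·2) = 0.8958
N(−d₂) = N(-0.05) = 0.4801;  N(−d₁) = N(-0.38) = 0.3520
P = 285·0.8958·0.4801 − 281·0.9743·0.3520 = 122.5710 − 96.3700 = 26.2010

€26.20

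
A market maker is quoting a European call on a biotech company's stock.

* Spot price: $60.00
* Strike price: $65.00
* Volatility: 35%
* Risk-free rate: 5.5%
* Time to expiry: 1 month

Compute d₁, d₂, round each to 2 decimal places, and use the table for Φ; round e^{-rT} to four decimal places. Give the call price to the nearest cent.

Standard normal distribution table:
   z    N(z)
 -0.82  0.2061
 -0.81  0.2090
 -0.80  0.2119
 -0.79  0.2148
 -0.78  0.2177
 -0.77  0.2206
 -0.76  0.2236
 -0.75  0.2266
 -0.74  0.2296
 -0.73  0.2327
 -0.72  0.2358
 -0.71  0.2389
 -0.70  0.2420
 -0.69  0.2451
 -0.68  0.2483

$0.81

σ√T = 0.35·√0.08333 = 0.1010
d₁ = [ln(60/65) + (0.055 + ½·0.35²)·0.08333] / (σ√T) = (-0.0800 + 0.0097) / 0.1010 = -0.6963 ≈ -0.70
d₂ = -0.6963 − 0.1010 = -0.7974 ≈ -0.80
e^(−rT) = e^(−0.055·0.08333) = 0.9954
N(d₁) = N(-0.70) = 0.2420;  N(d₂) = N(-0.80) = 0.2119
C = 60·0.2420 − 65·0.9954·0.2119 = 14.5200 − 13.7101 = 0.8099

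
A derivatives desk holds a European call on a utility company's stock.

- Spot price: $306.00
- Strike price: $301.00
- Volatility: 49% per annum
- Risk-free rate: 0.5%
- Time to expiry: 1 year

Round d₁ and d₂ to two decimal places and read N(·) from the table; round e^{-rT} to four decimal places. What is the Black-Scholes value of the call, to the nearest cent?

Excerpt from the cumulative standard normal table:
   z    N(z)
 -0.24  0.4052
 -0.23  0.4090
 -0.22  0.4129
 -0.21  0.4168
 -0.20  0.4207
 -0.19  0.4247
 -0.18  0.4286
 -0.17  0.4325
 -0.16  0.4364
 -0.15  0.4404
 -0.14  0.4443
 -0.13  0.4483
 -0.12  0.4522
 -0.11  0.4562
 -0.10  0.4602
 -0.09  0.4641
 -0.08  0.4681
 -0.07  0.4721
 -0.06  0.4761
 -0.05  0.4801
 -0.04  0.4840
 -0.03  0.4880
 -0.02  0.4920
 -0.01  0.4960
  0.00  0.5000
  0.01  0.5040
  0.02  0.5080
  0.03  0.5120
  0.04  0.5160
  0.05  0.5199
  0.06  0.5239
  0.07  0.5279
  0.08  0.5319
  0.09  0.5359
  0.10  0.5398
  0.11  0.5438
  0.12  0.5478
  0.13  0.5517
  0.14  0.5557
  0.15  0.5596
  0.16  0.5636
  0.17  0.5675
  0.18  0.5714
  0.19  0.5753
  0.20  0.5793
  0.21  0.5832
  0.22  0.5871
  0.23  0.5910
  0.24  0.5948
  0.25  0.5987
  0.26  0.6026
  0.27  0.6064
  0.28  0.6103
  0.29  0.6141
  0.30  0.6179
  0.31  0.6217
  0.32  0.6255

σ√T = 0.49 × 1.0000 = 0.4900
d₁ = [ln(306/301) + (0.005 + 0.49²/2)·1] / 0.4900 = [0.0165 + 0.1250] / 0.4900 = 0.2888 which rounds to 0.29
d₂ = d₁ − σ√T = 0.2888 − 0.4900 = -0.2012 which rounds to -0.20
exp(−rT) = exp(−0.005·1) = 0.9950
N(d₁) = N(0.29) = 0.6141;  N(d₂) = N(-0.20) = 0.4207
C = 306·0.6141 − 301·0.9950·0.4207 = 187.9146 − 125.9975 = 61.9171

$61.92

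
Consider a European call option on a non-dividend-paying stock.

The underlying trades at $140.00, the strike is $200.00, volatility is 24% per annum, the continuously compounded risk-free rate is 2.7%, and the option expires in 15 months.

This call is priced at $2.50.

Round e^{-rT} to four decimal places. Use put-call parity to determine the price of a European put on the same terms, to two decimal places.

$55.86

e^(−rT) = e^(−0.027·1.25) = 0.9668
Put-call parity: C − P = S − K·e^(−rT) = 140 − 200·0.9668 = 140 − 193.3600 = -53.3600
P = C − (C − P) = 2.50 − (-53.3600) = 55.8600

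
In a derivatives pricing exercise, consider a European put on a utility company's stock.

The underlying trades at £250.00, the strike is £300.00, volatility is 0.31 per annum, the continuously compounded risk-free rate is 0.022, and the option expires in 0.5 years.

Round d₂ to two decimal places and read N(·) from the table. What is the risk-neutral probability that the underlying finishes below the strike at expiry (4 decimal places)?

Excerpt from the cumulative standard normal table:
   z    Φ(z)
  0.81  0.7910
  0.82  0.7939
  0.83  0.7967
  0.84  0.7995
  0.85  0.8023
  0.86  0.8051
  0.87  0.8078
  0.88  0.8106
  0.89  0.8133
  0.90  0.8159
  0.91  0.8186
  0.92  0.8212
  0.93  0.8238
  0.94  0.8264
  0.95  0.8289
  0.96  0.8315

0.8133

T = 0.5;  σ√T = 0.2192
d₁ = [ln(250/300) + (0.022 + ½·0.31²)·0.5] / (σ√T) = (-0.1823 + 0.0350) / 0.2192 = -0.6720 ≈ -0.67
d₂ = -0.6720 − 0.2192 = -0.8912 ≈ -0.89
Pr(exercise) under Q = N(−d₂) = N(0.89) = 0.8133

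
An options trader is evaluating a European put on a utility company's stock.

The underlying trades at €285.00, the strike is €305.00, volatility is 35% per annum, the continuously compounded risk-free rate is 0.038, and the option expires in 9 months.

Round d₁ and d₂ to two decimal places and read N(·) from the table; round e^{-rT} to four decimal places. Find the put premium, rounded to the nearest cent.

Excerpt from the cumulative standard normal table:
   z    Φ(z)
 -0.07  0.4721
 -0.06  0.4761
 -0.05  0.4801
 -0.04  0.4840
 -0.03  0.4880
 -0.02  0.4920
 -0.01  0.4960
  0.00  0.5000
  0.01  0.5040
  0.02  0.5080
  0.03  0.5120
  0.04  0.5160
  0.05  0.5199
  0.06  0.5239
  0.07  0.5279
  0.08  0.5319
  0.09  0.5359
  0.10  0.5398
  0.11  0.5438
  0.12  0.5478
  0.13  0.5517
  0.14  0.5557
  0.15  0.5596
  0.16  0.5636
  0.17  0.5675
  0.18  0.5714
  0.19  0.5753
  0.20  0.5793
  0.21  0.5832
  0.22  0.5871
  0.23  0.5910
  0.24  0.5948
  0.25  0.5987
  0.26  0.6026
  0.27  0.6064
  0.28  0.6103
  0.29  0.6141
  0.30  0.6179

€40.69

T = 0.75;  σ√T = 0.3031
d₁ = [ln(285/305) + (0.038 + 0.35²/2)·0.75] / 0.3031 = [-0.0678 + 0.0744] / 0.3031 = 0.0218 which rounds to 0.02
d₂ = d₁ − σ√T = 0.0218 − 0.3031 = -0.2813 which rounds to -0.28
e^(−rT) = e^(−0.038·0.75) = 0.9719
N(−d₂) = N(0.28) = 0.6103;  N(−d₁) = N(-0.02) = 0.4920
P = 305·0.9719·0.6103 − 285·0.4920 = 180.9109 − 140.2200 = 40.6909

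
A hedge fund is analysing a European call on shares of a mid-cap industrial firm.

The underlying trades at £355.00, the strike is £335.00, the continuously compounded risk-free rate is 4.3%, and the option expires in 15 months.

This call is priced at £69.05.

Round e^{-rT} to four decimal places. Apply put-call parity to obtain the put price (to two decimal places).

exp(−rT) = exp(−0.043·1.25) = 0.9477
Put-call parity: C − P = S − K·e^(−rT) = 355 − 335·0.9477 = 355 − 317.4795 = 37.5205
P = C − (C − P) = 69.05 − (37.5205) = 31.5295

£31.53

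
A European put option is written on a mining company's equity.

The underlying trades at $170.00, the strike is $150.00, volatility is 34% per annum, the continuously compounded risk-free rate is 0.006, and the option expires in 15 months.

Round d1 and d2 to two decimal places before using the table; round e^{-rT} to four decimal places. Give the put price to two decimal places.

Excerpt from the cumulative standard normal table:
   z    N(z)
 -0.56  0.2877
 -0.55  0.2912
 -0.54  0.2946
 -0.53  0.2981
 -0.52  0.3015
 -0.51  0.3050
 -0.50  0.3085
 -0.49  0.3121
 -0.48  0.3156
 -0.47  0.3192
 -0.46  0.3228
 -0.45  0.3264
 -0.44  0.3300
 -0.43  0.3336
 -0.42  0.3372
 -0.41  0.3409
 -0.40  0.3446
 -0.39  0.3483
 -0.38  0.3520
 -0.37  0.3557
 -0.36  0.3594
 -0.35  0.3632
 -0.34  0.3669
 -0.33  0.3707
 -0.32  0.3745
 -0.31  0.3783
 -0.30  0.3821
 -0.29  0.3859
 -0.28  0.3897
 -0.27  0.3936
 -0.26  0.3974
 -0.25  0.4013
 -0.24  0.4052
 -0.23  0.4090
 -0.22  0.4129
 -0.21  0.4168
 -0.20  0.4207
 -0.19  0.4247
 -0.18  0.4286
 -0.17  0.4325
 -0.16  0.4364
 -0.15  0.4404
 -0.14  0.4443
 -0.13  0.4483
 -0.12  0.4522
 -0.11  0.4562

σ√T = 0.34 × 1.1180 = 0.3801
d₁ = [ln(170/150) + (0.006 + 0.34²/2)·1.25] / 0.3801 = [0.1252 + 0.0798] / 0.3801 = 0.5391 → 0.54
d₂ = d₁ − σ√T = 0.5391 − 0.3801 = 0.1589 → 0.16
e^(−rT) = e^(−0.006·1.25) = 0.9925
N(−d₂) = N(-0.16) = 0.4364;  N(−d₁) = N(-0.54) = 0.2946
P = 150·0.9925·0.4364 − 170·0.2946 = 64.9690 − 50.0820 = 14.8871

$14.89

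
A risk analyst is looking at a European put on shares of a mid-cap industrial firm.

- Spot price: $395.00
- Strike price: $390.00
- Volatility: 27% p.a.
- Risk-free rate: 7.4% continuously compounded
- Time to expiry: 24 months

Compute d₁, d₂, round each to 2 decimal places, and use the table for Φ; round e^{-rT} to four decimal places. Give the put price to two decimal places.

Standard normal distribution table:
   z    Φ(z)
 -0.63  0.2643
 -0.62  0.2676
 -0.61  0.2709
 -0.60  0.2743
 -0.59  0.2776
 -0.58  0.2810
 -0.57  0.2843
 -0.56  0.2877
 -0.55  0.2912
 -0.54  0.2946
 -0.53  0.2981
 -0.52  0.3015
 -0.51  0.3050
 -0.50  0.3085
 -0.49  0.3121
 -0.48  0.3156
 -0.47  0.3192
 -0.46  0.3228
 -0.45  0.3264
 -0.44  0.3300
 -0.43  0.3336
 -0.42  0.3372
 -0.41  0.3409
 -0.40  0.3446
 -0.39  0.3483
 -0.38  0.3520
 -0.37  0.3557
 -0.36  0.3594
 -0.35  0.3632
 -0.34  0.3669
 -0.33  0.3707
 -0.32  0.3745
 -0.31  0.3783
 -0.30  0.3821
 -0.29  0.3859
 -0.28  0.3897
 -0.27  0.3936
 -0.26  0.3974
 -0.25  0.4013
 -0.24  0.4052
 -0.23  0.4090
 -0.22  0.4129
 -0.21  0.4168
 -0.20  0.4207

T = 2;  σ√T = 0.3818
d₁ = [ln(395/390) + (0.074 + ½·0.27²)·2] / (σ√T) = (0.0127 + 0.2209) / 0.3818 = 0.6119 → 0.61
d₂ = 0.6119 − 0.3818 = 0.2300 → 0.23
exp(−rT) = exp(−0.074·2) = 0.8624
N(−d₂) = N(-0.23) = 0.4090;  N(−d₁) = N(-0.61) = 0.2709
P = 390·0.8624·0.4090 − 395·0.2709 = 137.5614 − 107.0055 = 30.5559

$30.56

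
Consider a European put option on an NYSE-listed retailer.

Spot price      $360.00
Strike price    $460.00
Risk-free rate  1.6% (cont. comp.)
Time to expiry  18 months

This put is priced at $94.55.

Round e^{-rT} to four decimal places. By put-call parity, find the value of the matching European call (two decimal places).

e^(−rT) = e^(−0.016·1.5) = 0.9763
Put-call parity: C − P = S − K·e^(−rT) = 360 − 460·0.9763 = 360 − 449.0980 = -89.0980
C = P + (C − P) = 94.55 + (-89.0980) = 5.4520

$5.45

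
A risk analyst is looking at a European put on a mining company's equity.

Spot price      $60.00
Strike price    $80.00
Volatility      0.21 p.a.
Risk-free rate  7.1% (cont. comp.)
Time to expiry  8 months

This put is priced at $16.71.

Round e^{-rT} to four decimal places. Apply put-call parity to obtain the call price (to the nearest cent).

$0.41

exp(−rT) = exp(−0.071·0.6667) = 0.9538
Put-call parity: C − P = S − K·e^(−rT) = 60 − 80·0.9538 = 60 − 76.3040 = -16.3040
C = P + (C − P) = 16.71 + (-16.3040) = 0.4060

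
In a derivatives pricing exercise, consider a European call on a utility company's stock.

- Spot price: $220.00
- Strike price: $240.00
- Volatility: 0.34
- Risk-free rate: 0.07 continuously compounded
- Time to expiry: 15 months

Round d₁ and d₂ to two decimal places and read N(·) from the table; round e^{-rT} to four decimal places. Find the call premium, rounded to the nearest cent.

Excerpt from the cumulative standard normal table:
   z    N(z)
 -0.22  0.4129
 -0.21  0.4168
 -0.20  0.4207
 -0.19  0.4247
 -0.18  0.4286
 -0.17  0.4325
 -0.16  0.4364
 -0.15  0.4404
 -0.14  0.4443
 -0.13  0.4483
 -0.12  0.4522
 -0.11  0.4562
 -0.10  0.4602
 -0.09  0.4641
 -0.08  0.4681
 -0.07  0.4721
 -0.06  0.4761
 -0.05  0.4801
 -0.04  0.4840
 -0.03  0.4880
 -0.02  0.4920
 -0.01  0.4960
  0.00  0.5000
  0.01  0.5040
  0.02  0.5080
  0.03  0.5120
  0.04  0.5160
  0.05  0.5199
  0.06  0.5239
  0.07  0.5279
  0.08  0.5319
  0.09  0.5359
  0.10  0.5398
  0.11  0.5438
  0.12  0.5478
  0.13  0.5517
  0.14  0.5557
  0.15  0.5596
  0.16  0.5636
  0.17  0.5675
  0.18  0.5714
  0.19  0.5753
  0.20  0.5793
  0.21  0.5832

$33.18

σ√T = 0.34·√1.25 = 0.3801
d₁ = [ln(220/240) + (0.07 + 0.34²/2)·1.25] / 0.3801 = [-0.0870 + 0.1598] / 0.3801 = 0.1914 → 0.19
d₂ = d₁ − σ√T = 0.1914 − 0.3801 = -0.1888 → -0.19
e^(−rT) = e^(−0.07·1.25) = 0.9162
N(d₁) = N(0.19) = 0.5753;  N(d₂) = N(-0.19) = 0.4247
C = 220·0.5753 − 240·0.9162·0.4247 = 126.5660 − 93.3864 = 33.1796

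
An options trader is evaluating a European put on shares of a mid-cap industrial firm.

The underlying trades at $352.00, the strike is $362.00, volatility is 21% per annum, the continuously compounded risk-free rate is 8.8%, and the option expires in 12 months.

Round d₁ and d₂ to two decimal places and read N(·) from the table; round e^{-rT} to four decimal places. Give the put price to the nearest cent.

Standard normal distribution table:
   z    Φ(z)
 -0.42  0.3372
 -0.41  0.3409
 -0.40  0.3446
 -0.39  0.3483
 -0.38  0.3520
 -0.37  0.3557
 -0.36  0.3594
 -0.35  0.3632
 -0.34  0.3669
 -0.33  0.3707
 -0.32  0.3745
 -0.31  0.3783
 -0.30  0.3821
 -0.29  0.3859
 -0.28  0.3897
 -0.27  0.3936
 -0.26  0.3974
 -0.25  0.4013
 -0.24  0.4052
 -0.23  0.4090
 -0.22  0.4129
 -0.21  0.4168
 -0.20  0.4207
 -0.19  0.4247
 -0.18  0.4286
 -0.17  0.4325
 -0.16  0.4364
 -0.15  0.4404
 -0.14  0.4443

$19.49

σ√T = 0.21·√1 = 0.2100
d₁ = [ln(352/362) + (0.088 + ½·0.21²)·1] / (σ√T) = (-0.0280 + 0.1100) / 0.2100 = 0.3907 ⇒ 0.39
d₂ = 0.3907 − 0.2100 = 0.1807 ⇒ 0.18
e^(−rT) = e^(−0.088·1) = 0.9158
N(−d₂) = N(-0.18) = 0.4286;  N(−d₁) = N(-0.39) = 0.3483
P = 362·0.9158·0.4286 − 352·0.3483 = 142.0893 − 122.6016 = 19.4877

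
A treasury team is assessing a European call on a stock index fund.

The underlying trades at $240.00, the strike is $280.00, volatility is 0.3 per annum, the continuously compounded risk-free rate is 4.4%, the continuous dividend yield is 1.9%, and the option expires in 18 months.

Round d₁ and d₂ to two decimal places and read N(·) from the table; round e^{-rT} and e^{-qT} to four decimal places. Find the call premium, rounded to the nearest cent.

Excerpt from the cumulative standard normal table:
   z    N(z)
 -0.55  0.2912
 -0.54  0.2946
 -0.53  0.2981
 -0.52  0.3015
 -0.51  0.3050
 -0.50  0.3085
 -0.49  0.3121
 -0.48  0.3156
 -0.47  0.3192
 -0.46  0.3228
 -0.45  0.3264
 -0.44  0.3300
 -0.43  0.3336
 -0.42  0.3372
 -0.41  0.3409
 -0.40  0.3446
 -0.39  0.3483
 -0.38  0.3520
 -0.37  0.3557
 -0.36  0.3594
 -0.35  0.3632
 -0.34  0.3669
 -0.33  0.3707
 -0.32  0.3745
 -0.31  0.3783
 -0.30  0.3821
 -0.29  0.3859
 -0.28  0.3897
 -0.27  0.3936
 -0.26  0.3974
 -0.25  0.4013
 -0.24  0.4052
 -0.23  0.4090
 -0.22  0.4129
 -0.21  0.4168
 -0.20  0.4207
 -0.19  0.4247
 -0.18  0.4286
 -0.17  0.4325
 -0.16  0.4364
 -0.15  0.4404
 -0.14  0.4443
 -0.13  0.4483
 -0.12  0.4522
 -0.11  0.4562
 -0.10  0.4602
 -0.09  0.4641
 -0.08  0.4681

$23.71

σ√T = 0.3 × 1.2247 = 0.3674
d₁ = [ln(240/280) + (0.044 − 0.019 + 0.3²/2)·1.5] / 0.3674 = [-0.1542 + 0.1050] / 0.3674 = -0.1338 → -0.13
d₂ = d₁ − σ√T = -0.1338 − 0.3674 = -0.5012 → -0.50
e^(−qT) = e^(−0.019·1.5) = 0.9719;  e^(−rT) = e^(−0.044·1.5) = 0.9361
N(d₁) = N(-0.13) = 0.4483;  N(d₂) = N(-0.50) = 0.3085
C = 240·0.9719·0.4483 − 280·0.9361·0.3085 = 104.5687 − 80.8603 = 23.7083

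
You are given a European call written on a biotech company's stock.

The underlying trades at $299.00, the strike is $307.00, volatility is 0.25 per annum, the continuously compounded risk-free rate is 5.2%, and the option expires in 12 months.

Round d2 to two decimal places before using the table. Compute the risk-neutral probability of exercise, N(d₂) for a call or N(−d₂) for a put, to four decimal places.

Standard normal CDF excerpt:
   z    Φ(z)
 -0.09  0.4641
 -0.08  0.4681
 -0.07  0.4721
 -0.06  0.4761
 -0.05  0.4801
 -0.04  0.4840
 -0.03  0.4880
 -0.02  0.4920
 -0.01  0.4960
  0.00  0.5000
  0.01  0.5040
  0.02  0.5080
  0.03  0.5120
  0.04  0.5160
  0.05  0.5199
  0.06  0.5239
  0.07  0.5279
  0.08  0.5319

0.4920

σ√T = 0.25 × 1.0000 = 0.2500
ln(S/K) + (r + σ²/2)T = ln(299/307) + (0.052 + 0.25²/2)·1 = -0.0264 + 0.0832 = 0.0568
d₁ = 0.0568 / 0.2500 = 0.2274 which rounds to 0.23
d₂ = d₁ − σ√T = 0.2274 − 0.2500 = -0.0226 which rounds to -0.02
Pr(exercise) under Q = N(d₂) = 0.4920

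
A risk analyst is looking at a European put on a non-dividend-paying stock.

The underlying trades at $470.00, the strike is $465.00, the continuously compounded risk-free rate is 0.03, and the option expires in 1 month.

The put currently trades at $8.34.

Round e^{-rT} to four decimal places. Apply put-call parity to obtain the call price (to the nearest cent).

exp(−rT) = exp(−0.03·0.08333) = 0.9975
Put-call parity: C − P = S − K·e^(−rT) = 470 − 465·0.9975 = 470 − 463.8375 = 6.1625
C = P + (C − P) = 8.34 + (6.1625) = 14.5025

$14.50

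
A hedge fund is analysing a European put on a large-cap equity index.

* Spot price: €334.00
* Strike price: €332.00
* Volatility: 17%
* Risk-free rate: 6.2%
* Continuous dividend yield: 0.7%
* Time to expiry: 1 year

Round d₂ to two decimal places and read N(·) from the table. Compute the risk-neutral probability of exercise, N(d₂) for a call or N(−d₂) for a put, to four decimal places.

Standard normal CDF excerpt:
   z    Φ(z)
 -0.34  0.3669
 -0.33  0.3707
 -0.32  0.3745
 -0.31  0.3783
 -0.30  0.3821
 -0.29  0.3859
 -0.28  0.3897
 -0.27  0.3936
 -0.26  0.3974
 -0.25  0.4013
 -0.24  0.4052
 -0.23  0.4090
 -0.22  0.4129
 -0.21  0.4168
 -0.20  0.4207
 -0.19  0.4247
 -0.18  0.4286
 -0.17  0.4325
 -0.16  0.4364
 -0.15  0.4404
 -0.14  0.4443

σ√T = 0.17 × 1.0000 = 0.1700
d₁ = [ln(334/332) + (0.062 − 0.007 + 0.17²/2)·1] / 0.1700 = [0.0060 + 0.0694] / 0.1700 = 0.4439 → 0.44
d₂ = d₁ − σ√T = 0.4439 − 0.1700 = 0.2739 → 0.27
Risk-neutral Pr[S_T < K] = N(−d₂) = N(-0.27) = 0.3936

0.3936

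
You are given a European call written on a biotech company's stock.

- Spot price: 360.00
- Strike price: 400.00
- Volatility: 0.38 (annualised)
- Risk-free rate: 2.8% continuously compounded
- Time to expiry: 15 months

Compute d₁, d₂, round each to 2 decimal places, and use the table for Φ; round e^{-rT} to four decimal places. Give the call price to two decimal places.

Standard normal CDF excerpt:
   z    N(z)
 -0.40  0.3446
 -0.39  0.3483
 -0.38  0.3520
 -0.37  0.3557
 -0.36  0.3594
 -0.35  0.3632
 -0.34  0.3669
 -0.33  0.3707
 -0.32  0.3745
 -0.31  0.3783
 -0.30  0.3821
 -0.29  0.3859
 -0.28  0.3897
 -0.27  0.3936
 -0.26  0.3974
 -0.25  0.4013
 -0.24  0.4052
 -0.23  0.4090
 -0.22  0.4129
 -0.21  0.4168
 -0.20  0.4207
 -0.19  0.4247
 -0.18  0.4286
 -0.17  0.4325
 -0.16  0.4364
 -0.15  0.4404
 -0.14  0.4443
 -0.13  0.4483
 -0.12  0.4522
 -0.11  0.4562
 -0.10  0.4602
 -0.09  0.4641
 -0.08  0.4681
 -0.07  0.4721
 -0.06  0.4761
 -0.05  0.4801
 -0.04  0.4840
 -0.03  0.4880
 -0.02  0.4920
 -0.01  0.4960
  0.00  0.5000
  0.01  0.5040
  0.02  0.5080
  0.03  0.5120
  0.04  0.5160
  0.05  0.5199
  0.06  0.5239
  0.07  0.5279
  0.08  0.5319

T = 1.25;  σ√T = 0.4249
d₁ = [ln(360/400) + (0.028 + 0.38²/2)·1.25] / 0.4249 = [-0.1054 + 0.1253] / 0.4249 = 0.0468 ≈ 0.05
d₂ = d₁ − σ√T = 0.0468 − 0.4249 = -0.3780 ≈ -0.38
e^(−rT) = e^(−0.028·1.25) = 0.9656
N(d₁) = N(0.05) = 0.5199;  N(d₂) = N(-0.38) = 0.3520
C = 360·0.5199 − 400·0.9656·0.3520 = 187.1640 − 135.9565 = 51.2075

51.21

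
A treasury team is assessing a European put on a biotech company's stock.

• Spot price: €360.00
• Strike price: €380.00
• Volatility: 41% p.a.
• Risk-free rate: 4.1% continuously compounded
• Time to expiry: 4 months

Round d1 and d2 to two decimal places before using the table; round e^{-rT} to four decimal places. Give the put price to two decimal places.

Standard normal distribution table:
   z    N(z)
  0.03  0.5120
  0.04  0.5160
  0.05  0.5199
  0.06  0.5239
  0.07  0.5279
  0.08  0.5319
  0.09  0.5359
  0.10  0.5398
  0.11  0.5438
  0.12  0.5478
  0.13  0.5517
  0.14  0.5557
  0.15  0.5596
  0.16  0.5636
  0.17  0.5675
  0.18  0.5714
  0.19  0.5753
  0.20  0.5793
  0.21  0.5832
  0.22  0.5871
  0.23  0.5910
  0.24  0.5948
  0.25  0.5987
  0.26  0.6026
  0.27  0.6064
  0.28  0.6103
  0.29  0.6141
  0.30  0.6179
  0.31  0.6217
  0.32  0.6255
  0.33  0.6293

€43.02

σ√T = 0.41·√0.3333 = 0.2367
ln(S/K) + (r + σ²/2)T = ln(360/380) + (0.041 + 0.41²/2)·0.3333 = -0.0541 + 0.0417 = -0.0124
d₁ = -0.0124 / 0.2367 = -0.0523 ⇒ -0.05
d₂ = d₁ − σ√T = -0.0523 − 0.2367 = -0.2890 ⇒ -0.29
e^(−rT) = e^(−0.041·0.3333) = 0.9864
N(−d₂) = N(0.29) = 0.6141;  N(−d₁) = N(0.05) = 0.5199
P = 380·0.9864·0.6141 − 360·0.5199 = 230.1843 − 187.1640 = 43.0203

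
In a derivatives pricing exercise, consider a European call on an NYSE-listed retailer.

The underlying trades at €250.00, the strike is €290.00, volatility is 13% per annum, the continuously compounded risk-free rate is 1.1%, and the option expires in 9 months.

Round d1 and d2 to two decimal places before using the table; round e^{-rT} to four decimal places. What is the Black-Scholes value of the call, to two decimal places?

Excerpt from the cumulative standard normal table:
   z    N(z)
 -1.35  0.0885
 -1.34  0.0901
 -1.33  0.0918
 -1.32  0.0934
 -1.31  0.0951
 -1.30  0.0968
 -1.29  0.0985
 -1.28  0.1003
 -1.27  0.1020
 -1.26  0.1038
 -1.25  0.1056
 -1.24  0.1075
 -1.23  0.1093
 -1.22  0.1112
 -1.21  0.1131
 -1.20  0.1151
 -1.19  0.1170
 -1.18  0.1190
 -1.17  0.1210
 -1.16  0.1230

€1.41

σ√T = 0.13 × 0.8660 = 0.1126
d₁ = [ln(250/290) + (0.011 + ½·0.13²)·0.75] / (σ√T) = (-0.1484 + 0.0146) / 0.1126 = -1.1887 → -1.19
d₂ = -1.1887 − 0.1126 = -1.3013 → -1.30
exp(−rT) = exp(−0.011·0.75) = 0.9918
N(d₁) = N(-1.19) = 0.1170;  N(d₂) = N(-1.30) = 0.0968
C = 250·0.1170 − 290·0.9918·0.0968 = 29.2500 − 27.8418 = 1.4082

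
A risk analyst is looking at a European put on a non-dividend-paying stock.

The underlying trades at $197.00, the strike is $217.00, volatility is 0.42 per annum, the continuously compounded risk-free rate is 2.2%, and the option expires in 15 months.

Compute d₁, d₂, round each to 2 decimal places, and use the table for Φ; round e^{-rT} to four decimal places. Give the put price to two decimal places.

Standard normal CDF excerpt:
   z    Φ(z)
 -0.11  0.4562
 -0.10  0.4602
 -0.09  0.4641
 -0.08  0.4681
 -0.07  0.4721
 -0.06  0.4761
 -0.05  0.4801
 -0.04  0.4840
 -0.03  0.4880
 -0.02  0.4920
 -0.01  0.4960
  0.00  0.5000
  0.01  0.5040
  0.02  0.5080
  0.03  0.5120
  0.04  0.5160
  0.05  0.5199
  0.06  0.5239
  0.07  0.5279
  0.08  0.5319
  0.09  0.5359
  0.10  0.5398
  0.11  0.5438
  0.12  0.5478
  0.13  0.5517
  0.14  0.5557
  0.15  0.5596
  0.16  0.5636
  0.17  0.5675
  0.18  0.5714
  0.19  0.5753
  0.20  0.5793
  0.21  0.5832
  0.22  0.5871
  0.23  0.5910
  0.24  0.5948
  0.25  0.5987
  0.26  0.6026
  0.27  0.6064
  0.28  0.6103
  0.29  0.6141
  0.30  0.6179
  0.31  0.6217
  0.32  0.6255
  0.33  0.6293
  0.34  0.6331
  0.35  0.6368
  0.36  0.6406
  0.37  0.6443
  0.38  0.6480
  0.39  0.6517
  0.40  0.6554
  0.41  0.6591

$45.38

σ√T = 0.42·√1.25 = 0.4696
ln(S/K) + (r + σ²/2)T = ln(197/217) + (0.022 + 0.42²/2)·1.25 = -0.0967 + 0.1377 = 0.0411
d₁ = 0.0411 / 0.4696 = 0.0874 ≈ 0.09
d₂ = d₁ − σ√T = 0.0874 − 0.4696 = -0.3821 ≈ -0.38
e^(−rT) = e^(−0.022·1.25) = 0.9729
N(−d₂) = N(0.38) = 0.6480;  N(−d₁) = N(-0.09) = 0.4641
P = 217·0.9729·0.6480 − 197·0.4641 = 136.8053 − 91.4277 = 45.3776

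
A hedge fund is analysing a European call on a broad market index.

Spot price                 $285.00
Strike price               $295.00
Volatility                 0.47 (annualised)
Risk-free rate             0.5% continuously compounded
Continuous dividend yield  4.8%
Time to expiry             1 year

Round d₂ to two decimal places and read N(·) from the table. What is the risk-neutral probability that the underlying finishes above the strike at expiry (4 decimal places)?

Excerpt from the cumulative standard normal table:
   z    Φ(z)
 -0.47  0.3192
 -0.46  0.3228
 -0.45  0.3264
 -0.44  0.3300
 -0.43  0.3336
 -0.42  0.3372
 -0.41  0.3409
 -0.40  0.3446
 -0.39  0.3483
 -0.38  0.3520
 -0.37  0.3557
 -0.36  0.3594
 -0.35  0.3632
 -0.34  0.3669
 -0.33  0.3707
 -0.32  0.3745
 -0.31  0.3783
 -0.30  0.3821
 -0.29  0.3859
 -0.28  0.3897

0.3446

T = 1;  σ√T = 0.4700
d₁ = [ln(285/295) + (0.005 − 0.048 + 0.47²/2)·1] / 0.4700 = [-0.0345 + 0.0674] / 0.4700 = 0.0701 → 0.07
d₂ = d₁ − σ√T = 0.0701 − 0.4700 = -0.3999 → -0.40
Pr(exercise) under Q = N(d₂) = 0.3446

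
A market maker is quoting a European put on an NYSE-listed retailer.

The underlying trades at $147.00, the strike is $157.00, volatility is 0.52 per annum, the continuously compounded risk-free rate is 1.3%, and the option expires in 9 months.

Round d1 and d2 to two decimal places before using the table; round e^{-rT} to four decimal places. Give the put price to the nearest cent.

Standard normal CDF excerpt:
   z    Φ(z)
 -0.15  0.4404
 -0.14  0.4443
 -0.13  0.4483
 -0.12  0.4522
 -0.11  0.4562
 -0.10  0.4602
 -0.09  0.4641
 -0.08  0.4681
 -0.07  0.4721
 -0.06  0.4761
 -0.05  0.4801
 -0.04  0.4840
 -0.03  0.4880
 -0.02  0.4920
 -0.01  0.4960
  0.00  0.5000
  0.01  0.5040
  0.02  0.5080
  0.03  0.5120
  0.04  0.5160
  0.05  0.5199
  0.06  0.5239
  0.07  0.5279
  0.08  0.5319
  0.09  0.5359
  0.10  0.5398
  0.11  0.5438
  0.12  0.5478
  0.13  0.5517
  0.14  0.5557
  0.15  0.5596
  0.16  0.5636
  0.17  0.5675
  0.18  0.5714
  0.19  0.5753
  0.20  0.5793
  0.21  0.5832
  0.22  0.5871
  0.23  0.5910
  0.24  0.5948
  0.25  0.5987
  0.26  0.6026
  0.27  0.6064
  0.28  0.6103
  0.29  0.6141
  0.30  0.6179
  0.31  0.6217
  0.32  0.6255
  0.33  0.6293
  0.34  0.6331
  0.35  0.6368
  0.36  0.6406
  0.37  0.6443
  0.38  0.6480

σ√T = 0.52·√0.75 = 0.4503
d₁ = [ln(147/157) + (0.013 + ½·0.52²)·0.75] / (σ√T) = (-0.0658 + 0.1112) / 0.4503 = 0.1007 → 0.10
d₂ = 0.1007 − 0.4503 = -0.3497 → -0.35
exp(−rT) = exp(−0.013·0.75) = 0.9903
N(−d₂) = N(0.35) = 0.6368;  N(−d₁) = N(-0.10) = 0.4602
P = 157·0.9903·0.6368 − 147·0.4602 = 99.0078 − 67.6494 = 31.3584

$31.36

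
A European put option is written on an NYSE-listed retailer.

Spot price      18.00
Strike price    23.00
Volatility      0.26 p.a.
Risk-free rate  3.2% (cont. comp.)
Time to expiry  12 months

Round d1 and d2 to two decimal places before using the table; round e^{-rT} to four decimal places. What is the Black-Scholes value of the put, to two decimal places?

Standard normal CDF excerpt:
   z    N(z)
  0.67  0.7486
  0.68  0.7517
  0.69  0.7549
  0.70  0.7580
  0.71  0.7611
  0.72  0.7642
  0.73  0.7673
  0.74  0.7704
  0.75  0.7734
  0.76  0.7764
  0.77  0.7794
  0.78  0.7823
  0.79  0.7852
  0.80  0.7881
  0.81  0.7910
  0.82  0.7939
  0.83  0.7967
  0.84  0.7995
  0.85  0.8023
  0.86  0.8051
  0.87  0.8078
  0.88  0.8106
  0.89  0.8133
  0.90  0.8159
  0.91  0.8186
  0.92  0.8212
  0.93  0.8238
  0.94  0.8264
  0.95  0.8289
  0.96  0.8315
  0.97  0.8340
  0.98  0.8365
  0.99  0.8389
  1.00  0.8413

T = 1;  σ√T = 0.2600
d₁ = [ln(18/23) + (0.032 + 0.26²/2)·1] / 0.2600 = [-0.2451 + 0.0658] / 0.2600 = -0.6897 → -0.69
d₂ = d₁ − σ√T = -0.6897 − 0.2600 = -0.9497 → -0.95
exp(−rT) = exp(−0.032·1) = 0.9685
N(−d₂) = N(0.95) = 0.8289;  N(−d₁) = N(0.69) = 0.7549
P = 23·0.9685·0.8289 − 18·0.7549 = 18.4642 − 13.5882 = 4.8760

4.88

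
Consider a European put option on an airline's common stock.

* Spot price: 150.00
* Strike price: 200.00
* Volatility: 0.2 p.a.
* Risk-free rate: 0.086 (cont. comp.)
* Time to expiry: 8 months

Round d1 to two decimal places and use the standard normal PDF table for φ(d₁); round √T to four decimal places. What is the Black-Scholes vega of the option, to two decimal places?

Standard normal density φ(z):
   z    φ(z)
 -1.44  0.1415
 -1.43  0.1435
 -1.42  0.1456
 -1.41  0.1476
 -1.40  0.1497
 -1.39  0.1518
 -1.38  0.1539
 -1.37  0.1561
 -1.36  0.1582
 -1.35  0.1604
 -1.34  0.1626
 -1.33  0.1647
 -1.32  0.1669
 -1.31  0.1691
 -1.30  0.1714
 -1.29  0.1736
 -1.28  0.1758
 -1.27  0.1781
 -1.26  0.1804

σ√T = 0.2 × 0.8165 = 0.1633
ln(S/K) + (r + σ²/2)T = ln(150/200) + (0.086 + 0.2²/2)·0.6667 = -0.2877 + 0.0707 = -0.2170
d₁ = -0.2170 / 0.1633 = -1.3289 → -1.33
√T = √0.6667 = 0.8165
φ(d₁) = φ(-1.33) = 0.1647
vega = S·φ(d₁)·√T = 150·0.1647·0.8165 = 20.1716

20.17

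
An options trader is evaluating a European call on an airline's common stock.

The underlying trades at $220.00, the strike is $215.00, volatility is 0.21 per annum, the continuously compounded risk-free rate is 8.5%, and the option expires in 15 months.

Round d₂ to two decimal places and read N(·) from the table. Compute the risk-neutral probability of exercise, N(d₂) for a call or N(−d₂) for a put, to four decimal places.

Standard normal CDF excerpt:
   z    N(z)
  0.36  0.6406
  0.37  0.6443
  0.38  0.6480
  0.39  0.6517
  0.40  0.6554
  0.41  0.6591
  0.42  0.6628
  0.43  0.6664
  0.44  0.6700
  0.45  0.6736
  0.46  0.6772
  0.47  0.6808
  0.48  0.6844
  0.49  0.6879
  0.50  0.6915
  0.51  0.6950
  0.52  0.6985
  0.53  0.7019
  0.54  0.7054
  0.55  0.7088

T = 1.25;  σ√T = 0.2348
ln(S/K) + (r + σ²/2)T = ln(220/215) + (0.085 + 0.21²/2)·1.25 = 0.0230 + 0.1338 = 0.1568
d₁ = 0.1568 / 0.2348 = 0.6678 ≈ 0.67
d₂ = d₁ − σ√T = 0.6678 − 0.2348 = 0.4331 ≈ 0.43
Risk-neutral Pr[S_T > K] = N(d₂) = N(0.43) = 0.6664

0.6664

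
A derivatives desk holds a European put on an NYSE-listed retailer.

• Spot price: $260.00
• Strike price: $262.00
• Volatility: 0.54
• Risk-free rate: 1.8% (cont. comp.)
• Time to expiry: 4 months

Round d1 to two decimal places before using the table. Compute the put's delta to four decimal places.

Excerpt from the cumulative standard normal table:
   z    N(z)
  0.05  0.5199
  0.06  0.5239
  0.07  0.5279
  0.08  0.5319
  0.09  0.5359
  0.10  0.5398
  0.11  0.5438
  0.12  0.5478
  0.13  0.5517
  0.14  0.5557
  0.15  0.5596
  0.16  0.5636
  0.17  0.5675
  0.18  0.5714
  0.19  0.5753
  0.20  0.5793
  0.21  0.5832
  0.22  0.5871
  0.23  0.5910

σ√T = 0.54·√0.3333 = 0.3118
d₁ = [ln(260/262) + (0.018 + 0.54²/2)·0.3333] / 0.3118 = [-0.0077 + 0.0546] / 0.3118 = 0.1506 ⇒ 0.15
N(d₁) = N(0.15) = 0.5596
Δ_put = N(d₁) − 1 = 0.5596 − 1 = -0.4404

-0.4404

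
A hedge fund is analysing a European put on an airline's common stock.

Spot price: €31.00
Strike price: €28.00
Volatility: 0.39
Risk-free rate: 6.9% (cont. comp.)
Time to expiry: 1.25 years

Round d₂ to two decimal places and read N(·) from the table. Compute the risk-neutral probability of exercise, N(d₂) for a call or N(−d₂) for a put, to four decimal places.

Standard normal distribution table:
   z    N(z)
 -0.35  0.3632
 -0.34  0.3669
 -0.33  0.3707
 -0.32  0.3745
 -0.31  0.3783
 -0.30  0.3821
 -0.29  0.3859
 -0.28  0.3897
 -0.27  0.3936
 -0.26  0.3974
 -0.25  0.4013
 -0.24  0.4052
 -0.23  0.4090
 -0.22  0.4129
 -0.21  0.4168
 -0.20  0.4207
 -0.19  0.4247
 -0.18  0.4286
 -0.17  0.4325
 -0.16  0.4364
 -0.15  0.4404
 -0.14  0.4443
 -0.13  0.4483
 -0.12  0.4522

0.4168

T = 1.25;  σ√T = 0.4360
d₁ = [ln(31/28) + (0.069 + 0.39²/2)·1.25] / 0.4360 = [0.1018 + 0.1813] / 0.4360 = 0.6493 which rounds to 0.65
d₂ = d₁ − σ√T = 0.6493 − 0.4360 = 0.2132 which rounds to 0.21
Risk-neutral Pr[S_T < K] = N(−d₂) = N(-0.21) = 0.4168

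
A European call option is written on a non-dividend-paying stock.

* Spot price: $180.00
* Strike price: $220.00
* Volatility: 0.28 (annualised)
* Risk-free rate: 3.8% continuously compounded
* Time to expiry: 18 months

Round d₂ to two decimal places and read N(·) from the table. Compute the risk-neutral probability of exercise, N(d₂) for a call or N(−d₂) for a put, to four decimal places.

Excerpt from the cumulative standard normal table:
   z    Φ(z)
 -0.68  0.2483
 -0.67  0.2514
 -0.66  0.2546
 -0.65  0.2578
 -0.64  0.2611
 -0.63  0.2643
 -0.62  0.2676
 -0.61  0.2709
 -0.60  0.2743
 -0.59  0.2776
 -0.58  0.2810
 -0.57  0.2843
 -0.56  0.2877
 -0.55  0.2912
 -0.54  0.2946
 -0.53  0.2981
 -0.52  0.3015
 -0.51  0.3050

T = 1.5;  σ√T = 0.3429
d₁ = [ln(180/220) + (0.038 + ½·0.28²)·1.5] / (σ√T) = (-0.2007 + 0.1158) / 0.3429 = -0.2475 ≈ -0.25
d₂ = -0.2475 − 0.3429 = -0.5904 ≈ -0.59
Pr(exercise) under Q = N(d₂) = 0.2776

0.2776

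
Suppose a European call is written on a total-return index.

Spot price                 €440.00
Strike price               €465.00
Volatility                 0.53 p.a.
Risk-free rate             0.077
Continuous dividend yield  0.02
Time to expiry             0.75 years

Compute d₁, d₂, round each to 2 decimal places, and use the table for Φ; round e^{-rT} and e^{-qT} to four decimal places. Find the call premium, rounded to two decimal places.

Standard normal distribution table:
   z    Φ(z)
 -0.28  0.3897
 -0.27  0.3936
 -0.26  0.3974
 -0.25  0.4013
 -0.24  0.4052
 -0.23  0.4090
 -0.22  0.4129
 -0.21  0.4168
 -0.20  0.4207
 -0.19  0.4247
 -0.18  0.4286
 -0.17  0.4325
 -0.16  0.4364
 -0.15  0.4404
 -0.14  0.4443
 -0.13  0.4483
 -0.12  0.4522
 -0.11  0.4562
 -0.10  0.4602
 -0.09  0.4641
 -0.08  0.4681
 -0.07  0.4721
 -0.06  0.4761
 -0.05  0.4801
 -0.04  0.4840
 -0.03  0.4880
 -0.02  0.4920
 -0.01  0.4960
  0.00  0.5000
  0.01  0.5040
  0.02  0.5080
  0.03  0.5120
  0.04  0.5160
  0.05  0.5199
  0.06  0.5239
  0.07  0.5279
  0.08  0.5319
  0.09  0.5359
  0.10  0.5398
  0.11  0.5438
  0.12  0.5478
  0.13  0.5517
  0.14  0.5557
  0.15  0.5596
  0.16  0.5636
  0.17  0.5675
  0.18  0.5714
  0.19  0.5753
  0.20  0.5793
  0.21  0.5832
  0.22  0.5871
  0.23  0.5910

€76.67

σ√T = 0.53 × 0.8660 = 0.4590
d₁ = [ln(440/465) + (0.077 − 0.02 + 0.53²/2)·0.75] / 0.4590 = [-0.0553 + 0.1481] / 0.4590 = 0.2022 → 0.20
d₂ = d₁ − σ√T = 0.2022 − 0.4590 = -0.2568 → -0.26
e^(−qT) = e^(−0.02·0.75) = 0.9851;  e^(−rT) = e^(−0.077·0.75) = 0.9439
N(d₁) = N(0.20) = 0.5793;  N(d₂) = N(-0.26) = 0.3974
C = 440·0.9851·0.5793 − 465·0.9439·0.3974 = 251.0941 − 174.4242 = 76.6699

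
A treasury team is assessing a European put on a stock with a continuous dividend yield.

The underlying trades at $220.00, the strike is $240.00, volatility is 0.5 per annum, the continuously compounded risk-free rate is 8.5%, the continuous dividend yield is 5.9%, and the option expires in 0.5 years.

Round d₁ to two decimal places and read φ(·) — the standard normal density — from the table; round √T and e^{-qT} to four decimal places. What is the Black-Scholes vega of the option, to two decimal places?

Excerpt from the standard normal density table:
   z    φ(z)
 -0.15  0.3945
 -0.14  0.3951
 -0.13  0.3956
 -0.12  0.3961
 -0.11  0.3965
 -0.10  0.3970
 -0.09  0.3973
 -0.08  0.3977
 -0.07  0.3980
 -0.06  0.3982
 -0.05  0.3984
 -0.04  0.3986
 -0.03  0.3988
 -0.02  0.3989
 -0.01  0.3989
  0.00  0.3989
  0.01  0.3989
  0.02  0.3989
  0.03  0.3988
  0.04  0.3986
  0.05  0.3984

σ√T = 0.5·√0.5 = 0.3536
d₁ = [ln(220/240) + (0.085 − 0.059 + ½·0.5²)·0.5] / (σ√T) = (-0.0870 + 0.0755) / 0.3536 = -0.0326 ≈ -0.03
√T = √0.5 = 0.7071
φ(d₁) = φ(-0.03) = 0.3988
exp(−qT) = exp(−0.059·0.5) = 0.9709
vega = S·exp(−qT)·φ(d₁)·√T = 220·0.9709·0.3988·0.7071 = 60.2328

60.23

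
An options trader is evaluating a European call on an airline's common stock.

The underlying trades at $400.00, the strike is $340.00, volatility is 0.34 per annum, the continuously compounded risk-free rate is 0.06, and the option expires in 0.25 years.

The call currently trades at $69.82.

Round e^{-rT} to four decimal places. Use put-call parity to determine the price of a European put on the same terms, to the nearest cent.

exp(−rT) = exp(−0.06·0.25) = 0.9851
Put-call parity: C − P = S − K·e^(−rT) = 400 − 340·0.9851 = 400 − 334.9340 = 65.0660
P = C − (C − P) = 69.82 − (65.0660) = 4.7540

$4.75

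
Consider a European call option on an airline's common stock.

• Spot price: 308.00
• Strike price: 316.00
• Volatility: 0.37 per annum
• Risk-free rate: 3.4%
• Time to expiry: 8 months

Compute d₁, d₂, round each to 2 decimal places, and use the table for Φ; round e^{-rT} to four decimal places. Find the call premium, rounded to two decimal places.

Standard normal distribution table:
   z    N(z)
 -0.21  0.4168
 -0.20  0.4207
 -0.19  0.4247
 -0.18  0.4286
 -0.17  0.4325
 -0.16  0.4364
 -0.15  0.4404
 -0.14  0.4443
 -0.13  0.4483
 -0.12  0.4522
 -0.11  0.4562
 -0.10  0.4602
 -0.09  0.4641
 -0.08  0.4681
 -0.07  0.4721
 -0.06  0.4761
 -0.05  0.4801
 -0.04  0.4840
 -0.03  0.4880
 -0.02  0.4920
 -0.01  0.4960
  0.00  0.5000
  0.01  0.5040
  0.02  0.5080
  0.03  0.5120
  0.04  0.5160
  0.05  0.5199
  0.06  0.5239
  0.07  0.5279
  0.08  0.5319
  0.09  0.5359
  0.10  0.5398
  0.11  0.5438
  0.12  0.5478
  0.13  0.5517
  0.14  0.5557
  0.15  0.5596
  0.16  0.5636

36.34

σ√T = 0.37·√0.6667 = 0.3021
d₁ = [ln(308/316) + (0.034 + ½·0.37²)·0.6667] / (σ√T) = (-0.0256 + 0.0683) / 0.3021 = 0.1412 → 0.14
d₂ = 0.1412 − 0.3021 = -0.1609 → -0.16
exp(−rT) = exp(−0.034·0.6667) = 0.9776
N(d₁) = N(0.14) = 0.5557;  N(d₂) = N(-0.16) = 0.4364
C = 308·0.5557 − 316·0.9776·0.4364 = 171.1556 − 134.8134 = 36.3422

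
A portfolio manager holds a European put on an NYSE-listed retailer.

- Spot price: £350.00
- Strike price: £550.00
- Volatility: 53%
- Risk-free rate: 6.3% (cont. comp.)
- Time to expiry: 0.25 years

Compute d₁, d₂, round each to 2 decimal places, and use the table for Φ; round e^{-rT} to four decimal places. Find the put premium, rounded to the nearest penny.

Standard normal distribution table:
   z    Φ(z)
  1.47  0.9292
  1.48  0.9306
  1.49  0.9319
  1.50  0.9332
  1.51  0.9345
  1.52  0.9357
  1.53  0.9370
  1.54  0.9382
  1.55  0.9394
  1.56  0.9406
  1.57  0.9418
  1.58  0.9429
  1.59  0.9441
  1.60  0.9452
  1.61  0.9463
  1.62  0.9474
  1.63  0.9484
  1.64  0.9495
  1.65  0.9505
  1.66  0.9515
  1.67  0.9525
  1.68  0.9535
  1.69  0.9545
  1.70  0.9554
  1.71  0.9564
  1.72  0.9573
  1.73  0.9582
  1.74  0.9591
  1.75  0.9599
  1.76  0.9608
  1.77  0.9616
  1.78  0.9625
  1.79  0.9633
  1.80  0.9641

£194.04

σ√T = 0.53 × 0.5000 = 0.2650
d₁ = [ln(350/550) + (0.063 + 0.53²/2)·0.25] / 0.2650 = [-0.4520 + 0.0509] / 0.2650 = -1.5137 ⇒ -1.51
d₂ = d₁ − σ√T = -1.5137 − 0.2650 = -1.7787 ⇒ -1.78
e^(−rT) = e^(−0.063·0.25) = 0.9844
P = 550·0.9844·N(1.78) − 350·N(1.51) = 550·0.9844·0.9625 − 350·0.9345 = 521.1168 − 327.0750 = 194.0418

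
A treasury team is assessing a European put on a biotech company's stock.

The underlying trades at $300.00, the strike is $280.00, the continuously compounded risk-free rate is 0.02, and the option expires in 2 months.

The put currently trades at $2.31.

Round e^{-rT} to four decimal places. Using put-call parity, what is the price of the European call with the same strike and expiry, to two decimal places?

$23.23

exp(−rT) = exp(−0.02·0.1667) = 0.9967
Put-call parity: C − P = S − K·e^(−rT) = 300 − 280·0.9967 = 300 − 279.0760 = 20.9240
C = P + (C − P) = 2.31 + (20.9240) = 23.2340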